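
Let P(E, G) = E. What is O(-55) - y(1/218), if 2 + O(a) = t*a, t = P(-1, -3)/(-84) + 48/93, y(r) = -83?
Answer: 135299/2604 ≈ 51.958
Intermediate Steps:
t = 1375/2604 (t = -1/(-84) + 48/93 = -1*(-1/84) + 48*(1/93) = 1/84 + 16/31 = 1375/2604 ≈ 0.52803)
O(a) = -2 + 1375*a/2604
O(-55) - y(1/218) = (-2 + (1375/2604)*(-55)) - 1*(-83) = (-2 - 75625/2604) + 83 = -80833/2604 + 83 = 135299/2604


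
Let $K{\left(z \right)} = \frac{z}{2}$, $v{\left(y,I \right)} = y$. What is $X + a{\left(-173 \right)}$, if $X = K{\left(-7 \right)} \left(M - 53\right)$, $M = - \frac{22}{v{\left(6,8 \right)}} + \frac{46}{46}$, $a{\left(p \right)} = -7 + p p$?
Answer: $\frac{180701}{6} \approx 30117.0$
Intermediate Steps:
$a{\left(p \right)} = -7 + p^{2}$
$K{\left(z \right)} = \frac{z}{2}$ ($K{\left(z \right)} = z \frac{1}{2} = \frac{z}{2}$)
$M = - \frac{8}{3}$ ($M = - \frac{22}{6} + \frac{46}{46} = \left(-22\right) \frac{1}{6} + 46 \cdot \frac{1}{46} = - \frac{11}{3} + 1 = - \frac{8}{3} \approx -2.6667$)
$X = \frac{1169}{6}$ ($X = \frac{1}{2} \left(-7\right) \left(- \frac{8}{3} - 53\right) = \left(- \frac{7}{2}\right) \left(- \frac{167}{3}\right) = \frac{1169}{6} \approx 194.83$)
$X + a{\left(-173 \right)} = \frac{1169}{6} - \left(7 - \left(-173\right)^{2}\right) = \frac{1169}{6} + \left(-7 + 29929\right) = \frac{1169}{6} + 29922 = \frac{180701}{6}$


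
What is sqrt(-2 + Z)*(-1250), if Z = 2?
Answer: 0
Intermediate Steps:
sqrt(-2 + Z)*(-1250) = sqrt(-2 + 2)*(-1250) = sqrt(0)*(-1250) = 0*(-1250) = 0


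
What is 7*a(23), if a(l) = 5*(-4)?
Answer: -140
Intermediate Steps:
a(l) = -20
7*a(23) = 7*(-20) = -140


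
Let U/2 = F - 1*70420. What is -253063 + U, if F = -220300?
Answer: -834503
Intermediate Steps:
U = -581440 (U = 2*(-220300 - 1*70420) = 2*(-220300 - 70420) = 2*(-290720) = -581440)
-253063 + U = -253063 - 581440 = -834503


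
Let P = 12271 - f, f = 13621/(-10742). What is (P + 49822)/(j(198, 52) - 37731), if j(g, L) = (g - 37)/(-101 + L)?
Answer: -4669116389/2837391880 ≈ -1.6456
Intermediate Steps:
f = -13621/10742 (f = 13621*(-1/10742) = -13621/10742 ≈ -1.2680)
P = 131828703/10742 (P = 12271 - 1*(-13621/10742) = 12271 + 13621/10742 = 131828703/10742 ≈ 12272.)
j(g, L) = (-37 + g)/(-101 + L)
(P + 49822)/(j(198, 52) - 37731) = (131828703/10742 + 49822)/((-37 + 198)/(-101 + 52) - 37731) = 667016627/(10742*(161/(-49) - 37731)) = 667016627/(10742*(-1/49*161 - 37731)) = 667016627/(10742*(-23/7 - 37731)) = 667016627/(10742*(-264140/7)) = (667016627/10742)*(-7/264140) = -4669116389/2837391880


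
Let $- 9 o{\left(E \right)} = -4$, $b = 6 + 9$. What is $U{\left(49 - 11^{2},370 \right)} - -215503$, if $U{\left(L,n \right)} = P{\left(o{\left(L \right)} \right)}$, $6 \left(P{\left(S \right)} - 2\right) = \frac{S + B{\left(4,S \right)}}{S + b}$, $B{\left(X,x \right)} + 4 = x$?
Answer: $\frac{89865571}{417} \approx 2.1551 \cdot 10^{5}$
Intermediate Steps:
$b = 15$
$B{\left(X,x \right)} = -4 + x$
$o{\left(E \right)} = \frac{4}{9}$ ($o{\left(E \right)} = \left(- \frac{1}{9}\right) \left(-4\right) = \frac{4}{9}$)
$P{\left(S \right)} = 2 + \frac{-4 + 2 S}{6 \left(15 + S\right)}$ ($P{\left(S \right)} = 2 + \frac{\left(S + \left(-4 + S\right)\right) \frac{1}{S + 15}}{6} = 2 + \frac{\left(-4 + 2 S\right) \frac{1}{15 + S}}{6} = 2 + \frac{\frac{1}{15 + S} \left(-4 + 2 S\right)}{6} = 2 + \frac{-4 + 2 S}{6 \left(15 + S\right)}$)
$U{\left(L,n \right)} = \frac{820}{417}$ ($U{\left(L,n \right)} = \frac{88 + 7 \cdot \frac{4}{9}}{3 \left(15 + \frac{4}{9}\right)} = \frac{88 + \frac{28}{9}}{3 \cdot \frac{139}{9}} = \frac{1}{3} \cdot \frac{9}{139} \cdot \frac{820}{9} = \frac{820}{417}$)
$U{\left(49 - 11^{2},370 \right)} - -215503 = \frac{820}{417} - -215503 = \frac{820}{417} + 215503 = \frac{89865571}{417}$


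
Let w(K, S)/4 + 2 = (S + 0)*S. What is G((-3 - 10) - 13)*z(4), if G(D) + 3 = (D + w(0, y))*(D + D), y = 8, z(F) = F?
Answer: -46188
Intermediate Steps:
w(K, S) = -8 + 4*S² (w(K, S) = -8 + 4*((S + 0)*S) = -8 + 4*(S*S) = -8 + 4*S²)
G(D) = -3 + 2*D*(248 + D) (G(D) = -3 + (D + (-8 + 4*8²))*(D + D) = -3 + (D + (-8 + 4*64))*(2*D) = -3 + (D + (-8 + 256))*(2*D) = -3 + (D + 248)*(2*D) = -3 + (248 + D)*(2*D) = -3 + 2*D*(248 + D))
G((-3 - 10) - 13)*z(4) = (-3 + 2*((-3 - 10) - 13)² + 496*((-3 - 10) - 13))*4 = (-3 + 2*(-13 - 13)² + 496*(-13 - 13))*4 = (-3 + 2*(-26)² + 496*(-26))*4 = (-3 + 2*676 - 12896)*4 = (-3 + 1352 - 12896)*4 = -11547*4 = -46188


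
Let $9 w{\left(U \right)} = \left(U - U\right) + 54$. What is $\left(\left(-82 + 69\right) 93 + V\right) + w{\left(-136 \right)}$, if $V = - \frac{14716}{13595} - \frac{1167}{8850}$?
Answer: $- \frac{9659063281}{8021050} \approx -1204.2$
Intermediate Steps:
$w{\left(U \right)} = 6$ ($w{\left(U \right)} = \frac{\left(U - U\right) + 54}{9} = \frac{0 + 54}{9} = \frac{1}{9} \cdot 54 = 6$)
$V = - \frac{9740131}{8021050}$ ($V = \left(-14716\right) \frac{1}{13595} - \frac{389}{2950} = - \frac{14716}{13595} - \frac{389}{2950} = - \frac{9740131}{8021050} \approx -1.2143$)
$\left(\left(-82 + 69\right) 93 + V\right) + w{\left(-136 \right)} = \left(\left(-82 + 69\right) 93 - \frac{9740131}{8021050}\right) + 6 = \left(\left(-13\right) 93 - \frac{9740131}{8021050}\right) + 6 = \left(-1209 - \frac{9740131}{8021050}\right) + 6 = - \frac{9707189581}{8021050} + 6 = - \frac{9659063281}{8021050}$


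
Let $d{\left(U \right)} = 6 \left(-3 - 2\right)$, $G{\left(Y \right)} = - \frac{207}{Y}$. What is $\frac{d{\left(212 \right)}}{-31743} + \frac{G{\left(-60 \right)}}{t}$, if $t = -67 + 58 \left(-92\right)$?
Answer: $\frac{116837}{381127620} \approx 0.00030656$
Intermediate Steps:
$d{\left(U \right)} = -30$ ($d{\left(U \right)} = 6 \left(-5\right) = -30$)
$t = -5403$ ($t = -67 - 5336 = -5403$)
$\frac{d{\left(212 \right)}}{-31743} + \frac{G{\left(-60 \right)}}{t} = - \frac{30}{-31743} + \frac{\left(-207\right) \frac{1}{-60}}{-5403} = \left(-30\right) \left(- \frac{1}{31743}\right) + \left(-207\right) \left(- \frac{1}{60}\right) \left(- \frac{1}{5403}\right) = \frac{10}{10581} + \frac{69}{20} \left(- \frac{1}{5403}\right) = \frac{10}{10581} - \frac{23}{36020} = \frac{116837}{381127620}$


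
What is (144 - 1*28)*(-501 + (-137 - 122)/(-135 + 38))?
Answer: -5607208/97 ≈ -57806.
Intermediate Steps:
(144 - 1*28)*(-501 + (-137 - 122)/(-135 + 38)) = (144 - 28)*(-501 - 259/(-97)) = 116*(-501 - 259*(-1/97)) = 116*(-501 + 259/97) = 116*(-48338/97) = -5607208/97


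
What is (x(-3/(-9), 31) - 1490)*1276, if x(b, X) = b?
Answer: -5702444/3 ≈ -1.9008e+6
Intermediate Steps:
(x(-3/(-9), 31) - 1490)*1276 = (-3/(-9) - 1490)*1276 = (-3*(-1/9) - 1490)*1276 = (1/3 - 1490)*1276 = -4469/3*1276 = -5702444/3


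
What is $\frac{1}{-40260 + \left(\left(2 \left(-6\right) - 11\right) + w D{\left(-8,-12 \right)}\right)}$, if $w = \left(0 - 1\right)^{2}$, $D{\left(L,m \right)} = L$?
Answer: $- \frac{1}{40291} \approx -2.4819 \cdot 10^{-5}$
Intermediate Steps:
$w = 1$ ($w = \left(-1\right)^{2} = 1$)
$\frac{1}{-40260 + \left(\left(2 \left(-6\right) - 11\right) + w D{\left(-8,-12 \right)}\right)} = \frac{1}{-40260 + \left(\left(2 \left(-6\right) - 11\right) + 1 \left(-8\right)\right)} = \frac{1}{-40260 - 31} = \frac{1}{-40291} = - \frac{1}{40291}$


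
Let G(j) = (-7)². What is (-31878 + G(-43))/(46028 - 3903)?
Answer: -31829/42125 ≈ -0.75558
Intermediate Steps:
G(j) = 49
(-31878 + G(-43))/(46028 - 3903) = (-31878 + 49)/(46028 - 3903) = -31829/42125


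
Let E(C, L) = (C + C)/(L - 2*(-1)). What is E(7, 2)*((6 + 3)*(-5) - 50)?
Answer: -665/2 ≈ -332.50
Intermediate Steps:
E(C, L) = 2*C/(2 + L) (E(C, L) = (2*C)/(L + 2) = (2*C)/(2 + L) = 2*C/(2 + L))
E(7, 2)*((6 + 3)*(-5) - 50) = (2*7/(2 + 2))*((6 + 3)*(-5) - 50) = (2*7/4)*(9*(-5) - 50) = (2*7*(1/4))*(-45 - 50) = (7/2)*(-95) = -665/2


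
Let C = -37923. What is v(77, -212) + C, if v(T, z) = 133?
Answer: -37790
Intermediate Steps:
v(77, -212) + C = 133 - 37923 = -37790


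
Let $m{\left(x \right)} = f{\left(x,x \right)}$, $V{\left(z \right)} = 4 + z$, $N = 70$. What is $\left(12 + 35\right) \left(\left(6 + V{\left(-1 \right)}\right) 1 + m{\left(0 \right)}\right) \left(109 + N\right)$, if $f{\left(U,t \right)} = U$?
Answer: $75717$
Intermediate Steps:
$m{\left(x \right)} = x$
$\left(12 + 35\right) \left(\left(6 + V{\left(-1 \right)}\right) 1 + m{\left(0 \right)}\right) \left(109 + N\right) = \left(12 + 35\right) \left(\left(6 + \left(4 - 1\right)\right) 1 + 0\right) \left(109 + 70\right) = 47 \left(\left(6 + 3\right) 1 + 0\right) 179 = 47 \left(9 \cdot 1 + 0\right) 179 = 47 \left(9 + 0\right) 179 = 47 \cdot 9 \cdot 179 = 423 \cdot 179 = 75717$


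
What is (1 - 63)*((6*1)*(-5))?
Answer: 1860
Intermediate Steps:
(1 - 63)*((6*1)*(-5)) = -372*(-5) = -62*(-30) = 1860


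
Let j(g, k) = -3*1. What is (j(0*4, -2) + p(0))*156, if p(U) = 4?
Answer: 156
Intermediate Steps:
j(g, k) = -3
(j(0*4, -2) + p(0))*156 = (-3 + 4)*156 = 1*156 = 156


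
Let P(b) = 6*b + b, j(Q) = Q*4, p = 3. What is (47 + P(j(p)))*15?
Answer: 1965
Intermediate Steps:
j(Q) = 4*Q
P(b) = 7*b
(47 + P(j(p)))*15 = (47 + 7*(4*3))*15 = (47 + 7*12)*15 = (47 + 84)*15 = 131*15 = 1965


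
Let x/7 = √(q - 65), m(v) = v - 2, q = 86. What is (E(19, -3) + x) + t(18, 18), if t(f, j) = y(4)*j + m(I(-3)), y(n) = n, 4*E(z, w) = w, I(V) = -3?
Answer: 265/4 + 7*√21 ≈ 98.328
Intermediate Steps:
E(z, w) = w/4
m(v) = -2 + v
x = 7*√21 (x = 7*√(86 - 65) = 7*√21 ≈ 32.078)
t(f, j) = -5 + 4*j (t(f, j) = 4*j + (-2 - 3) = 4*j - 5 = -5 + 4*j)
(E(19, -3) + x) + t(18, 18) = ((¼)*(-3) + 7*√21) + (-5 + 4*18) = (-¾ + 7*√21) + (-5 + 72) = (-¾ + 7*√21) + 67 = 265/4 + 7*√21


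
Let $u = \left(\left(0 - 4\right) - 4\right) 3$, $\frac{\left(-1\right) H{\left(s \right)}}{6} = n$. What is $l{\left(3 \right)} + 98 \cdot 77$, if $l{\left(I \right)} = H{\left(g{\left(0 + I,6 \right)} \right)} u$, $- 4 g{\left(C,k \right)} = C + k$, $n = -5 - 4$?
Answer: $6250$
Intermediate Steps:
$n = -9$ ($n = -5 - 4 = -9$)
$g{\left(C,k \right)} = - \frac{C}{4} - \frac{k}{4}$ ($g{\left(C,k \right)} = - \frac{C + k}{4} = - \frac{C}{4} - \frac{k}{4}$)
$H{\left(s \right)} = 54$ ($H{\left(s \right)} = \left(-6\right) \left(-9\right) = 54$)
$u = -24$ ($u = \left(-4 - 4\right) 3 = \left(-8\right) 3 = -24$)
$l{\left(I \right)} = -1296$ ($l{\left(I \right)} = 54 \left(-24\right) = -1296$)
$l{\left(3 \right)} + 98 \cdot 77 = -1296 + 98 \cdot 77 = -1296 + 7546 = 6250$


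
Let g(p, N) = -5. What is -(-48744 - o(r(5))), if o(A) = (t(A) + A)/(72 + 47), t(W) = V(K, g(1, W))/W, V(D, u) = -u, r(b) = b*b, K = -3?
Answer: 4143258/85 ≈ 48744.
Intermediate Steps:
r(b) = b²
t(W) = 5/W (t(W) = (-1*(-5))/W = 5/W)
o(A) = A/119 + 5/(119*A) (o(A) = (5/A + A)/(72 + 47) = (A + 5/A)/119 = (A + 5/A)*(1/119) = A/119 + 5/(119*A))
-(-48744 - o(r(5))) = -(-48744 - (5 + (5²)²)/(119*(5²))) = -(-48744 - (5 + 25²)/(119*25)) = -(-48744 - (5 + 625)/(119*25)) = -(-48744 - 630/(119*25)) = -(-48744 - 1*18/85) = -(-48744 - 18/85) = -1*(-4143258/85) = 4143258/85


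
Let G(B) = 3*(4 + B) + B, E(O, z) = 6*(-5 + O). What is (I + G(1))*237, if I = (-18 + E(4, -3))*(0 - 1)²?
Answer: -1896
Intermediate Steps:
E(O, z) = -30 + 6*O
G(B) = 12 + 4*B (G(B) = (12 + 3*B) + B = 12 + 4*B)
I = -24 (I = (-18 + (-30 + 6*4))*(0 - 1)² = (-18 + (-30 + 24))*(-1)² = (-18 - 6)*1 = -24*1 = -24)
(I + G(1))*237 = (-24 + (12 + 4*1))*237 = (-24 + (12 + 4))*237 = (-24 + 16)*237 = -8*237 = -1896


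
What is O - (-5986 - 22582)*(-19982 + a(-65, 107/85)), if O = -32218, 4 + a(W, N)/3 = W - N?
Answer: -49036453778/85 ≈ -5.7690e+8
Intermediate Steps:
a(W, N) = -12 - 3*N + 3*W (a(W, N) = -12 + 3*(W - N) = -12 + (-3*N + 3*W) = -12 - 3*N + 3*W)
O - (-5986 - 22582)*(-19982 + a(-65, 107/85)) = -32218 - (-5986 - 22582)*(-19982 + (-12 - 321/85 + 3*(-65))) = -32218 - (-28568)*(-19982 + (-12 - 321/85 - 195)) = -32218 - (-28568)*(-19982 - 17916/85) = -32218 - (-28568)*(-1716386)/85 = -32218 - 1*49033715248/85 = -32218 - 49033715248/85 = -49036453778/85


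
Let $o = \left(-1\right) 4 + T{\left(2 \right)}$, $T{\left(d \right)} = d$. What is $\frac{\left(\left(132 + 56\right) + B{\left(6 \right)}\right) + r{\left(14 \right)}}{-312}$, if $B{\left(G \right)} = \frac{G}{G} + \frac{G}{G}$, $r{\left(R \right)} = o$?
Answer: $- \frac{47}{78} \approx -0.60256$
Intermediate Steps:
$o = -2$ ($o = \left(-1\right) 4 + 2 = -4 + 2 = -2$)
$r{\left(R \right)} = -2$
$B{\left(G \right)} = 2$ ($B{\left(G \right)} = 1 + 1 = 2$)
$\frac{\left(\left(132 + 56\right) + B{\left(6 \right)}\right) + r{\left(14 \right)}}{-312} = \frac{\left(\left(132 + 56\right) + 2\right) - 2}{-312} = \left(\left(188 + 2\right) - 2\right) \left(- \frac{1}{312}\right) = \left(190 - 2\right) \left(- \frac{1}{312}\right) = 188 \left(- \frac{1}{312}\right) = - \frac{47}{78}$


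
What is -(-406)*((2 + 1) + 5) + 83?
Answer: 3331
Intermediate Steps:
-(-406)*((2 + 1) + 5) + 83 = -(-406)*(3 + 5) + 83 = -(-406)*8 + 83 = -58*(-56) + 83 = 3248 + 83 = 3331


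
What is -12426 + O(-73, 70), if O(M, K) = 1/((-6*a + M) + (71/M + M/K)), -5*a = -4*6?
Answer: -6591960832/530497 ≈ -12426.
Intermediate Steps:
a = 24/5 (a = -(-4)*6/5 = -⅕*(-24) = 24/5 ≈ 4.8000)
O(M, K) = 1/(-144/5 + M + 71/M + M/K) (O(M, K) = 1/((-6*24/5 + M) + (71/M + M/K)) = 1/((-144/5 + M) + (71/M + M/K)) = 1/(-144/5 + M + 71/M + M/K))
-12426 + O(-73, 70) = -12426 + 5*70*(-73)/(5*(-73)² + 355*70 - 144*70*(-73) + 5*70*(-73)²) = -12426 + 5*70*(-73)/(5*5329 + 24850 + 735840 + 5*70*5329) = -12426 + 5*70*(-73)/(26645 + 24850 + 735840 + 1865150) = -12426 + 5*70*(-73)/2652485 = -12426 + 5*70*(-73)*(1/2652485) = -12426 - 5110/530497 = -6591960832/530497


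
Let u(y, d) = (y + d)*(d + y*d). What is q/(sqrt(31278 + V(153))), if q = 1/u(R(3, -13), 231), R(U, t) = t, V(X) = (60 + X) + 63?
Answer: -sqrt(3506)/6355985328 ≈ -9.3159e-9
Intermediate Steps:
V(X) = 123 + X
u(y, d) = (d + y)*(d + d*y)
q = -1/604296 (q = 1/(231*(231 - 13 + (-13)**2 + 231*(-13))) = 1/(231*(231 - 13 + 169 - 3003)) = 1/(231*(-2616)) = 1/(-604296) = -1/604296 ≈ -1.6548e-6)
q/(sqrt(31278 + V(153))) = -1/(604296*sqrt(31278 + (123 + 153))) = -1/(604296*sqrt(31278 + 276)) = -sqrt(3506)/10518/604296 = -sqrt(3506)/6355985328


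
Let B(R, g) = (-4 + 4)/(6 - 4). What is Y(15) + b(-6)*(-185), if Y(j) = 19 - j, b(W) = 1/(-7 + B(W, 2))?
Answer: 213/7 ≈ 30.429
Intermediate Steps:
B(R, g) = 0 (B(R, g) = 0/2 = 0*(1/2) = 0)
b(W) = -1/7 (b(W) = 1/(-7 + 0) = 1/(-7) = -1/7)
Y(15) + b(-6)*(-185) = (19 - 1*15) - 1/7*(-185) = (19 - 15) + 185/7 = 4 + 185/7 = 213/7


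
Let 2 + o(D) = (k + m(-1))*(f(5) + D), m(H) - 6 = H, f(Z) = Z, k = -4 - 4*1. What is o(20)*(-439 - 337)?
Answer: 59752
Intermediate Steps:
k = -8 (k = -4 - 4 = -8)
m(H) = 6 + H
o(D) = -17 - 3*D (o(D) = -2 + (-8 + (6 - 1))*(5 + D) = -2 + (-8 + 5)*(5 + D) = -2 - 3*(5 + D) = -2 + (-15 - 3*D) = -17 - 3*D)
o(20)*(-439 - 337) = (-17 - 3*20)*(-439 - 337) = (-17 - 60)*(-776) = -77*(-776) = 59752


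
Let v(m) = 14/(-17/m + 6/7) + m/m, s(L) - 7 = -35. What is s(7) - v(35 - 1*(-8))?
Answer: -8245/139 ≈ -59.317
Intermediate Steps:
s(L) = -28 (s(L) = 7 - 35 = -28)
v(m) = 1 + 14/(6/7 - 17/m) (v(m) = 14/(-17/m + 6*(⅐)) + 1 = 14/(-17/m + 6/7) + 1 = 14/(6/7 - 17/m) + 1 = 1 + 14/(6/7 - 17/m))
s(7) - v(35 - 1*(-8)) = -28 - (-119 + 104*(35 - 1*(-8)))/(-119 + 6*(35 - 1*(-8))) = -28 - (-119 + 104*(35 + 8))/(-119 + 6*(35 + 8)) = -28 - (-119 + 104*43)/(-119 + 6*43) = -28 - (-119 + 4472)/(-119 + 258) = -28 - 4353/139 = -8245/139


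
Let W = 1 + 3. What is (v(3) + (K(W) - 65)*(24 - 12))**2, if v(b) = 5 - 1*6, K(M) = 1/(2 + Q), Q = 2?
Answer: 605284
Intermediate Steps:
W = 4
K(M) = 1/4 (K(M) = 1/(2 + 2) = 1/4)
v(b) = -1 (v(b) = 5 - 6 = -1)
(v(3) + (K(W) - 65)*(24 - 12))**2 = (-1 + (1/4 - 65)*(24 - 12))**2 = (-1 - 259/4*12)**2 = (-1 - 777)**2 = (-778)**2 = 605284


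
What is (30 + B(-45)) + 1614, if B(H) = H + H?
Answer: 1554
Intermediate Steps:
B(H) = 2*H
(30 + B(-45)) + 1614 = (30 + 2*(-45)) + 1614 = (30 - 90) + 1614 = -60 + 1614 = 1554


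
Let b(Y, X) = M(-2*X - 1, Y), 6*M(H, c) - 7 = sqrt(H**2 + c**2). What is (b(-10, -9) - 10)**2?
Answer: (53 - sqrt(389))**2/36 ≈ 30.760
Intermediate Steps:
M(H, c) = 7/6 + sqrt(H**2 + c**2)/6
b(Y, X) = 7/6 + sqrt(Y**2 + (-1 - 2*X)**2)/6 (b(Y, X) = 7/6 + sqrt((-2*X - 1)**2 + Y**2)/6 = 7/6 + sqrt((-1 - 2*X)**2 + Y**2)/6 = 7/6 + sqrt(Y**2 + (-1 - 2*X)**2)/6)
(b(-10, -9) - 10)**2 = ((7/6 + sqrt((-10)**2 + (1 + 2*(-9))**2)/6) - 10)**2 = ((7/6 + sqrt(100 + (1 - 18)**2)/6) - 10)**2 = ((7/6 + sqrt(100 + (-17)**2)/6) - 10)**2 = ((7/6 + sqrt(100 + 289)/6) - 10)**2 = ((7/6 + sqrt(389)/6) - 10)**2 = (-53/6 + sqrt(389)/6)**2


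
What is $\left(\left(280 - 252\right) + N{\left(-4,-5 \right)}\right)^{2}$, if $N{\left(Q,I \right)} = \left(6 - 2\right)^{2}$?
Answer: $1936$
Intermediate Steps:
$N{\left(Q,I \right)} = 16$ ($N{\left(Q,I \right)} = 4^{2} = 16$)
$\left(\left(280 - 252\right) + N{\left(-4,-5 \right)}\right)^{2} = \left(\left(280 - 252\right) + 16\right)^{2} = \left(28 + 16\right)^{2} = 44^{2} = 1936$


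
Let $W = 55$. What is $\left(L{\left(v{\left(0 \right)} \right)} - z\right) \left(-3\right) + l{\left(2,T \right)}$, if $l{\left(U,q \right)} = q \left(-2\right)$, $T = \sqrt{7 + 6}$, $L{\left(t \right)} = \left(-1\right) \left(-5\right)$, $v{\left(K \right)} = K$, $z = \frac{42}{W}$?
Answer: $- \frac{699}{55} - 2 \sqrt{13} \approx -19.92$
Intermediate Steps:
$z = \frac{42}{55} \approx 0.76364$
$L{\left(t \right)} = 5$
$T = \sqrt{13} \approx 3.6056$
$l{\left(U,q \right)} = - 2 q$
$\left(L{\left(v{\left(0 \right)} \right)} - z\right) \left(-3\right) + l{\left(2,T \right)} = \left(5 - \frac{42}{55}\right) \left(-3\right) - 2 \sqrt{13} = \frac{233}{55} \left(-3\right) - 2 \sqrt{13} = - \frac{699}{55} - 2 \sqrt{13}$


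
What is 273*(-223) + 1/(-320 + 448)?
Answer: -7792511/128 ≈ -60879.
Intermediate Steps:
273*(-223) + 1/(-320 + 448) = -60879 + 1/128 = -7792511/128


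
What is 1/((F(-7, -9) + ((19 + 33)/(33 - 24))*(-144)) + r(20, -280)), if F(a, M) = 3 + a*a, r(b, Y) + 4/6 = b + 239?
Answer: -3/1565 ≈ -0.0019169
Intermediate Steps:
r(b, Y) = 715/3 + b (r(b, Y) = -⅔ + (b + 239) = -⅔ + (239 + b) = 715/3 + b)
F(a, M) = 3 + a²
1/((F(-7, -9) + ((19 + 33)/(33 - 24))*(-144)) + r(20, -280)) = 1/(((3 + (-7)²) + ((19 + 33)/(33 - 24))*(-144)) + (715/3 + 20)) = 1/(((3 + 49) + (52/9)*(-144)) + 775/3) = 1/((52 + (52*(⅑))*(-144)) + 775/3) = 1/((52 + (52/9)*(-144)) + 775/3) = 1/((52 - 832) + 775/3) = 1/(-780 + 775/3) = 1/(-1565/3) = -3/1565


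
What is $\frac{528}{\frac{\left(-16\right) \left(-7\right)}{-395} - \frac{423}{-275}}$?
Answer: $\frac{11470800}{27257} \approx 420.84$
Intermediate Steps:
$\frac{528}{\frac{\left(-16\right) \left(-7\right)}{-395} - \frac{423}{-275}} = \frac{528}{112 \left(- \frac{1}{395}\right) - - \frac{423}{275}} = \frac{528}{- \frac{112}{395} + \frac{423}{275}} = \frac{528}{\frac{27257}{21725}} = 528 \cdot \frac{21725}{27257} = \frac{11470800}{27257}$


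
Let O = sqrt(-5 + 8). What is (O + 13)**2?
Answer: (13 + sqrt(3))**2 ≈ 217.03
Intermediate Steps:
O = sqrt(3) ≈ 1.7320
(O + 13)**2 = (sqrt(3) + 13)**2 = (13 + sqrt(3))**2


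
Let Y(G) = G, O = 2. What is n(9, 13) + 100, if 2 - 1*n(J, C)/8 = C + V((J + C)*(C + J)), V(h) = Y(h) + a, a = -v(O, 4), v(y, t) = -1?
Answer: -3868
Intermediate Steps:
a = 1 (a = -1*(-1) = 1)
V(h) = 1 + h (V(h) = h + 1 = 1 + h)
n(J, C) = 8 - 8*C - 8*(C + J)**2 (n(J, C) = 16 - 8*(C + (1 + (J + C)*(C + J))) = 16 - 8*(C + (1 + (C + J)*(C + J))) = 16 - 8*(C + (1 + (C + J)**2)) = 16 - 8*(1 + C + (C + J)**2) = 16 + (-8 - 8*C - 8*(C + J)**2) = 8 - 8*C - 8*(C + J)**2)
n(9, 13) + 100 = (8 - 8*13 - 8*13**2 - 8*9**2 - 16*13*9) + 100 = (8 - 104 - 8*169 - 8*81 - 1872) + 100 = (8 - 104 - 1352 - 648 - 1872) + 100 = -3968 + 100 = -3868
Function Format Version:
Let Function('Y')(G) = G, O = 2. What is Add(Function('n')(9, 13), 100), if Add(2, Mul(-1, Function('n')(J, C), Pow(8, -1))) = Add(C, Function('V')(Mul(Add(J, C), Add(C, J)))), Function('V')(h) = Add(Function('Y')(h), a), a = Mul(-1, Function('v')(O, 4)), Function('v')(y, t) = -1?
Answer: -3868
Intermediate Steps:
a = 1 (a = Mul(-1, -1) = 1)
Function('V')(h) = Add(1, h) (Function('V')(h) = Add(h, 1) = Add(1, h))
Function('n')(J, C) = Add(8, Mul(-8, C), Mul(-8, Pow(Add(C, J), 2))) (Function('n')(J, C) = Add(16, Mul(-8, Add(C, Add(1, Mul(Add(J, C), Add(C, J)))))) = Add(16, Mul(-8, Add(C, Add(1, Mul(Add(C, J), Add(C, J)))))) = Add(16, Mul(-8, Add(C, Add(1, Pow(Add(C, J), 2))))) = Add(16, Mul(-8, Add(1, C, Pow(Add(C, J), 2)))) = Add(16, Add(-8, Mul(-8, C), Mul(-8, Pow(Add(C, J), 2)))) = Add(8, Mul(-8, C), Mul(-8, Pow(Add(C, J), 2))))
Add(Function('n')(9, 13), 100) = Add(Add(8, Mul(-8, 13), Mul(-8, Pow(13, 2)), Mul(-8, Pow(9, 2)), Mul(-16, 13, 9)), 100) = Add(Add(8, -104, Mul(-8, 169), Mul(-8, 81), -1872), 100) = Add(Add(8, -104, -1352, -648, -1872), 100) = Add(-3968, 100) = -3868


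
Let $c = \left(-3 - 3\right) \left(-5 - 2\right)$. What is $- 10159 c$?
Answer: $-426678$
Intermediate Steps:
$c = 42$ ($c = \left(-6\right) \left(-7\right) = 42$)
$- 10159 c = \left(-10159\right) 42 = -426678$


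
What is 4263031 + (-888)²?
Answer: 5051575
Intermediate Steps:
4263031 + (-888)² = 4263031 + 788544 = 5051575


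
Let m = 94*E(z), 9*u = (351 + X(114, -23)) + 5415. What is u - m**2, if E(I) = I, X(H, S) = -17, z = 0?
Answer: 5749/9 ≈ 638.78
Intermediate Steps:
u = 5749/9 (u = ((351 - 17) + 5415)/9 = (334 + 5415)/9 = (1/9)*5749 = 5749/9 ≈ 638.78)
m = 0 (m = 94*0 = 0)
u - m**2 = 5749/9 - 1*0**2 = 5749/9 - 1*0 = 5749/9 + 0 = 5749/9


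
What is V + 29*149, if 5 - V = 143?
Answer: 4183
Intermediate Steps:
V = -138 (V = 5 - 1*143 = 5 - 143 = -138)
V + 29*149 = -138 + 29*149 = -138 + 4321 = 4183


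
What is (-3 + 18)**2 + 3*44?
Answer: 357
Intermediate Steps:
(-3 + 18)**2 + 3*44 = 15**2 + 132 = 225 + 132 = 357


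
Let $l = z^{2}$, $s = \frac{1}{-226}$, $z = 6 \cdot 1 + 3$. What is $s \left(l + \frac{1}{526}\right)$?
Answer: $- \frac{42607}{118876} \approx -0.35842$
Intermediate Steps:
$z = 9$ ($z = 6 + 3 = 9$)
$s = - \frac{1}{226} \approx -0.0044248$
$l = 81$ ($l = 9^{2} = 81$)
$s \left(l + \frac{1}{526}\right) = - \frac{81 + \frac{1}{526}}{226} = \left(- \frac{1}{226}\right) \frac{42607}{526} = - \frac{42607}{118876}$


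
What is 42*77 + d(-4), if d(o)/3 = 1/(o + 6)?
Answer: 6471/2 ≈ 3235.5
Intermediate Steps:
d(o) = 3/(6 + o) (d(o) = 3/(o + 6) = 3/(6 + o))
42*77 + d(-4) = 42*77 + 3/(6 - 4) = 3234 + 3/2 = 6471/2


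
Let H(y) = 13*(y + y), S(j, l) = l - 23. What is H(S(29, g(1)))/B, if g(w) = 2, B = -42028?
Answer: 39/3002 ≈ 0.012991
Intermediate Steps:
S(j, l) = -23 + l
H(y) = 26*y (H(y) = 13*(2*y) = 26*y)
H(S(29, g(1)))/B = (26*(-23 + 2))/(-42028) = (26*(-21))*(-1/42028) = -546*(-1/42028) = 39/3002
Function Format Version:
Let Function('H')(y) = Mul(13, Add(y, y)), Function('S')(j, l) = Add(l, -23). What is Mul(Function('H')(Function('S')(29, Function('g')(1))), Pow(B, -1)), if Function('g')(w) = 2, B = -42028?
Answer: Rational(39, 3002) ≈ 0.012991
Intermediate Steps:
Function('S')(j, l) = Add(-23, l)
Function('H')(y) = Mul(26, y) (Function('H')(y) = Mul(13, Mul(2, y)) = Mul(26, y))
Mul(Function('H')(Function('S')(29, Function('g')(1))), Pow(B, -1)) = Mul(Mul(26, Add(-23, 2)), Pow(-42028, -1)) = Mul(Mul(26, -21), Rational(-1, 42028)) = Mul(-546, Rational(-1, 42028)) = Rational(39, 3002)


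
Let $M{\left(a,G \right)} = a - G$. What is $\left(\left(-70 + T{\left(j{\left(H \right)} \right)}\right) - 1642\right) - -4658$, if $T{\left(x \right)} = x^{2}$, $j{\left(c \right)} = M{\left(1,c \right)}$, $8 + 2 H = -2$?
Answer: $2982$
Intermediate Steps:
$H = -5$ ($H = -4 + \frac{1}{2} \left(-2\right) = -4 - 1 = -5$)
$j{\left(c \right)} = 1 - c$
$\left(\left(-70 + T{\left(j{\left(H \right)} \right)}\right) - 1642\right) - -4658 = \left(\left(-70 + \left(1 - -5\right)^{2}\right) - 1642\right) - -4658 = \left(\left(-70 + \left(1 + 5\right)^{2}\right) - 1642\right) + 4658 = \left(\left(-70 + 6^{2}\right) - 1642\right) + 4658 = \left(\left(-70 + 36\right) - 1642\right) + 4658 = \left(-34 - 1642\right) + 4658 = -1676 + 4658 = 2982$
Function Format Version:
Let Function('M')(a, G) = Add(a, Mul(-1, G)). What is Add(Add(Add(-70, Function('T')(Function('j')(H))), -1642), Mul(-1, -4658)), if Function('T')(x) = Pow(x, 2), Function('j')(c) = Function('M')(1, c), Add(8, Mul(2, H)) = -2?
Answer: 2982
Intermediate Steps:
H = -5 (H = Add(-4, Mul(Rational(1, 2), -2)) = Add(-4, -1) = -5)
Function('j')(c) = Add(1, Mul(-1, c))
Add(Add(Add(-70, Function('T')(Function('j')(H))), -1642), Mul(-1, -4658)) = Add(Add(Add(-70, Pow(Add(1, Mul(-1, -5)), 2)), -1642), Mul(-1, -4658)) = Add(Add(Add(-70, Pow(Add(1, 5), 2)), -1642), 4658) = Add(Add(Add(-70, Pow(6, 2)), -1642), 4658) = Add(Add(Add(-70, 36), -1642), 4658) = Add(Add(-34, -1642), 4658) = Add(-1676, 4658) = 2982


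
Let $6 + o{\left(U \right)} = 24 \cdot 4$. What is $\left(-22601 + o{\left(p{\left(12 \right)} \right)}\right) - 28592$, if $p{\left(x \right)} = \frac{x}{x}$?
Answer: $-51103$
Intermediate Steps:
$p{\left(x \right)} = 1$
$o{\left(U \right)} = 90$ ($o{\left(U \right)} = -6 + 24 \cdot 4 = -6 + 96 = 90$)
$\left(-22601 + o{\left(p{\left(12 \right)} \right)}\right) - 28592 = \left(-22601 + 90\right) - 28592 = -22511 - 28592 = -51103$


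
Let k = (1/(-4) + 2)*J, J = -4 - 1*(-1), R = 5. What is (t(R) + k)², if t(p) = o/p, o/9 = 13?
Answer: 131769/400 ≈ 329.42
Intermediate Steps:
o = 117 (o = 9*13 = 117)
J = -3 (J = -4 + 1 = -3)
t(p) = 117/p
k = -21/4 (k = (1/(-4) + 2)*(-3) = (-¼ + 2)*(-3) = (7/4)*(-3) = -21/4 ≈ -5.2500)
(t(R) + k)² = (117/5 - 21/4)² = (363/20)² = 131769/400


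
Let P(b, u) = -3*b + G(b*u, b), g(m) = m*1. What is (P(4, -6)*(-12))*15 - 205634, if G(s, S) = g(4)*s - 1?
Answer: -186014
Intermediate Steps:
g(m) = m
G(s, S) = -1 + 4*s (G(s, S) = 4*s - 1 = -1 + 4*s)
P(b, u) = -1 - 3*b + 4*b*u (P(b, u) = -3*b + (-1 + 4*(b*u)) = -3*b + (-1 + 4*b*u) = -1 - 3*b + 4*b*u)
(P(4, -6)*(-12))*15 - 205634 = ((-1 - 3*4 + 4*4*(-6))*(-12))*15 - 205634 = ((-1 - 12 - 96)*(-12))*15 - 205634 = -109*(-12)*15 - 205634 = 1308*15 - 205634 = 19620 - 205634 = -186014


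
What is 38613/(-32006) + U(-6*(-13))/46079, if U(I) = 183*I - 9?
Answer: -1322682837/1474804474 ≈ -0.89685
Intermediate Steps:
U(I) = -9 + 183*I
38613/(-32006) + U(-6*(-13))/46079 = 38613/(-32006) + (-9 + 183*(-6*(-13)))/46079 = 38613*(-1/32006) + (-9 + 183*78)*(1/46079) = -38613/32006 + (-9 + 14274)*(1/46079) = -38613/32006 + 14265*(1/46079) = -38613/32006 + 14265/46079 = -1322682837/1474804474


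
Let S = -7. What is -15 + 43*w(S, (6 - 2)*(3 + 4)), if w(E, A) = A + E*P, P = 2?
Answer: 587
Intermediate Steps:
w(E, A) = A + 2*E (w(E, A) = A + E*2 = A + 2*E)
-15 + 43*w(S, (6 - 2)*(3 + 4)) = -15 + 43*((6 - 2)*(3 + 4) + 2*(-7)) = -15 + 43*(4*7 - 14) = -15 + 43*(28 - 14) = -15 + 43*14 = -15 + 602 = 587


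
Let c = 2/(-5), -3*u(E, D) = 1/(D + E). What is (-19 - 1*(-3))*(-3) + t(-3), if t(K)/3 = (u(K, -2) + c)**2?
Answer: 145/3 ≈ 48.333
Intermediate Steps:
u(E, D) = -1/(3*(D + E))
c = -2/5 (c = 2*(-1/5) = -2/5 ≈ -0.40000)
t(K) = 3*(-2/5 - 1/(-6 + 3*K))**2 (t(K) = 3*(-1/(3*(-2) + 3*K) - 2/5)**2 = 3*(-1/(-6 + 3*K) - 2/5)**2 = 3*(-2/5 - 1/(-6 + 3*K))**2)
(-19 - 1*(-3))*(-3) + t(-3) = (-19 - 1*(-3))*(-3) + (-7 + 6*(-3))**2/(75*(-2 - 3)**2) = (-19 + 3)*(-3) + (1/75)*(-7 - 18)**2/(-5)**2 = -16*(-3) + (1/75)*(-25)**2*(1/25) = 48 + (1/75)*625*(1/25) = 48 + 1/3 = 145/3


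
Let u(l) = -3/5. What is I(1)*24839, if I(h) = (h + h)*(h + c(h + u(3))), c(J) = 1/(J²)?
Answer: 720331/2 ≈ 3.6017e+5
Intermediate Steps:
u(l) = -⅗ (u(l) = -3*⅕ = -⅗)
c(J) = J⁻²
I(h) = 2*h*(h + (-⅗ + h)⁻²) (I(h) = (h + h)*(h + (h - ⅗)⁻²) = (2*h)*(h + (-⅗ + h)⁻²) = 2*h*(h + (-⅗ + h)⁻²))
I(1)*24839 = (2*1² + 50*1/(-3 + 5*1)²)*24839 = (2*1 + 50*1/(-3 + 5)²)*24839 = (2 + 50*1/2²)*24839 = (2 + 50*1*(¼))*24839 = (2 + 25/2)*24839 = (29/2)*24839 = 720331/2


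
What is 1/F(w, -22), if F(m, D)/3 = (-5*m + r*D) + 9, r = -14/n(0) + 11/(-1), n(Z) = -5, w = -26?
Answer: 5/4791 ≈ 0.0010436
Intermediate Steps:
r = -41/5 (r = -14/(-5) + 11/(-1) = -14*(-⅕) + 11*(-1) = 14/5 - 11 = -41/5 ≈ -8.2000)
F(m, D) = 27 - 15*m - 123*D/5 (F(m, D) = 3*((-5*m - 41*D/5) + 9) = 3*(9 - 5*m - 41*D/5) = 27 - 15*m - 123*D/5)
1/F(w, -22) = 1/(27 - 15*(-26) - 123/5*(-22)) = 1/(27 + 390 + 2706/5) = 1/(4791/5) = 5/4791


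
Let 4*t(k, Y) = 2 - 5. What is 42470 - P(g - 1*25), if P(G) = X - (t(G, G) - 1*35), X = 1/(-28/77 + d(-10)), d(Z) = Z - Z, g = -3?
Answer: 42437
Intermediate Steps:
t(k, Y) = -¾ (t(k, Y) = (2 - 5)/4 = (¼)*(-3) = -¾)
d(Z) = 0
X = -11/4 (X = 1/(-28/77 + 0) = 1/(-28*1/77 + 0) = 1/(-4/11 + 0) = 1/(-4/11) = -11/4 ≈ -2.7500)
P(G) = 33 (P(G) = -11/4 - (-¾ - 1*35) = -11/4 - (-¾ - 35) = -11/4 - 1*(-143/4) = -11/4 + 143/4 = 33)
42470 - P(g - 1*25) = 42470 - 1*33 = 42470 - 33 = 42437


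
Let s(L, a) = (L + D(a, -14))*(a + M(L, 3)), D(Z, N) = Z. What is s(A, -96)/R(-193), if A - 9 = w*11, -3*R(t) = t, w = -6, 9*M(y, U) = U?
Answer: 43911/193 ≈ 227.52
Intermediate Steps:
M(y, U) = U/9
R(t) = -t/3
A = -57 (A = 9 - 6*11 = 9 - 66 = -57)
s(L, a) = (⅓ + a)*(L + a) (s(L, a) = (L + a)*(a + (⅑)*3) = (L + a)*(a + ⅓) = (L + a)*(⅓ + a) = (⅓ + a)*(L + a))
s(A, -96)/R(-193) = ((-96)² + (⅓)*(-57) + (⅓)*(-96) - 57*(-96))/((-⅓*(-193))) = (9216 - 19 - 32 + 5472)/(193/3) = 14637*(3/193) = 43911/193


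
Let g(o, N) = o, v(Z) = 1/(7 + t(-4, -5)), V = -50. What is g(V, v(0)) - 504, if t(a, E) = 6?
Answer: -554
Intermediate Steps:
v(Z) = 1/13 (v(Z) = 1/(7 + 6) = 1/13)
g(V, v(0)) - 504 = -50 - 504 = -554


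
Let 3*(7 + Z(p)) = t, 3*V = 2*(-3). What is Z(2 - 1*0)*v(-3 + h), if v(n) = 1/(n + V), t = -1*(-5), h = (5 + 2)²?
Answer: -4/33 ≈ -0.12121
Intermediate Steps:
h = 49 (h = 7² = 49)
t = 5
V = -2 (V = (2*(-3))/3 = (⅓)*(-6) = -2)
Z(p) = -16/3 (Z(p) = -7 + (⅓)*5 = -7 + 5/3 = -16/3)
v(n) = 1/(-2 + n) (v(n) = 1/(n - 2) = 1/(-2 + n))
Z(2 - 1*0)*v(-3 + h) = -16/(3*(-2 + (-3 + 49))) = -16/(3*(-2 + 46)) = -16/3/44 = -16/3*1/44 = -4/33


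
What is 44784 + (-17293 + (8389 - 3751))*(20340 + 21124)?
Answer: -524682136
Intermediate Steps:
44784 + (-17293 + (8389 - 3751))*(20340 + 21124) = 44784 + (-17293 + 4638)*41464 = 44784 - 12655*41464 = 44784 - 524726920 = -524682136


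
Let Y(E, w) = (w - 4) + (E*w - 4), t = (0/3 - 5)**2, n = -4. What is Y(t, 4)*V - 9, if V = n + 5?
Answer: 87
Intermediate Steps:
t = 25 (t = (0*(1/3) - 5)**2 = (0 - 5)**2 = (-5)**2 = 25)
Y(E, w) = -8 + w + E*w (Y(E, w) = (-4 + w) + (-4 + E*w) = -8 + w + E*w)
V = 1 (V = -4 + 5 = 1)
Y(t, 4)*V - 9 = (-8 + 4 + 25*4)*1 - 9 = (-8 + 4 + 100)*1 - 9 = 96*1 - 9 = 96 - 9 = 87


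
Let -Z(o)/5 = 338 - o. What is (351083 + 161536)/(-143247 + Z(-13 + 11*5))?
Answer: -512619/144727 ≈ -3.5420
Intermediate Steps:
Z(o) = -1690 + 5*o (Z(o) = -5*(338 - o) = -1690 + 5*o)
(351083 + 161536)/(-143247 + Z(-13 + 11*5)) = (351083 + 161536)/(-143247 + (-1690 + 5*(-13 + 11*5))) = 512619/(-143247 + (-1690 + 5*(-13 + 55))) = 512619/(-143247 + (-1690 + 5*42)) = 512619/(-143247 + (-1690 + 210)) = 512619/(-143247 - 1480) = 512619/(-144727) = 512619*(-1/144727) = -512619/144727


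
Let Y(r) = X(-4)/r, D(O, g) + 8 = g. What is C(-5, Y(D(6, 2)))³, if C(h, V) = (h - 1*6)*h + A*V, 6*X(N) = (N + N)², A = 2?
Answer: 99252847/729 ≈ 1.3615e+5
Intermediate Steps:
D(O, g) = -8 + g
X(N) = 2*N²/3 (X(N) = (N + N)²/6 = (2*N)²/6 = (4*N²)/6 = 2*N²/3)
Y(r) = 32/(3*r) (Y(r) = ((⅔)*(-4)²)/r = ((⅔)*16)/r = 32/(3*r))
C(h, V) = 2*V + h*(-6 + h) (C(h, V) = (h - 1*6)*h + 2*V = (h - 6)*h + 2*V = (-6 + h)*h + 2*V = h*(-6 + h) + 2*V = 2*V + h*(-6 + h))
C(-5, Y(D(6, 2)))³ = ((-5)² - 6*(-5) + 2*(32/(3*(-8 + 2))))³ = (25 + 30 + 2*((32/3)/(-6)))³ = (25 + 30 + 2*((32/3)*(-⅙)))³ = (25 + 30 + 2*(-16/9))³ = (25 + 30 - 32/9)³ = (463/9)³ = 99252847/729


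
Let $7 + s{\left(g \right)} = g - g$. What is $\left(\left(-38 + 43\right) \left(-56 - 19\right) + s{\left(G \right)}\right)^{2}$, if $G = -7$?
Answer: $145924$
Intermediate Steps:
$s{\left(g \right)} = -7$ ($s{\left(g \right)} = -7 + \left(g - g\right) = -7 + 0 = -7$)
$\left(\left(-38 + 43\right) \left(-56 - 19\right) + s{\left(G \right)}\right)^{2} = \left(\left(-38 + 43\right) \left(-56 - 19\right) - 7\right)^{2} = \left(5 \left(-56 - 19\right) - 7\right)^{2} = \left(5 \left(-75\right) - 7\right)^{2} = \left(-375 - 7\right)^{2} = \left(-382\right)^{2} = 145924$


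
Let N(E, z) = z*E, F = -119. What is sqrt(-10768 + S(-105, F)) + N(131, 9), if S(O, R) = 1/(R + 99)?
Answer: 1179 + 3*I*sqrt(119645)/10 ≈ 1179.0 + 103.77*I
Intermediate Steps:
S(O, R) = 1/(99 + R)
N(E, z) = E*z
sqrt(-10768 + S(-105, F)) + N(131, 9) = sqrt(-10768 + 1/(99 - 119)) + 131*9 = sqrt(-10768 + 1/(-20)) + 1179 = sqrt(-10768 - 1/20) + 1179 = sqrt(-215361/20) + 1179 = 3*I*sqrt(119645)/10 + 1179 = 1179 + 3*I*sqrt(119645)/10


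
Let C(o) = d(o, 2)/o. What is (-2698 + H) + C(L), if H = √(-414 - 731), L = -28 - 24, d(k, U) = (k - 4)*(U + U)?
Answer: -35018/13 + I*√1145 ≈ -2693.7 + 33.838*I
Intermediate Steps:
d(k, U) = 2*U*(-4 + k) (d(k, U) = (-4 + k)*(2*U) = 2*U*(-4 + k))
L = -52
H = I*√1145 (H = √(-1145) = I*√1145 ≈ 33.838*I)
C(o) = (-16 + 4*o)/o (C(o) = (2*2*(-4 + o))/o = (-16 + 4*o)/o)
(-2698 + H) + C(L) = (-2698 + I*√1145) + (4 - 16/(-52)) = (-2698 + I*√1145) + (4 - 16*(-1/52)) = (-2698 + I*√1145) + (4 + 4/13) = (-2698 + I*√1145) + 56/13 = -35018/13 + I*√1145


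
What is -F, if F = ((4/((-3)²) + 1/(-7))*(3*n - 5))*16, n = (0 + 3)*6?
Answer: -2128/9 ≈ -236.44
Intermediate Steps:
n = 18 (n = 3*6 = 18)
F = 2128/9 (F = ((4/((-3)²) + 1/(-7))*(3*18 - 5))*16 = ((4/9 + 1*(-⅐))*(54 - 5))*16 = ((4*(⅑) - ⅐)*49)*16 = ((4/9 - ⅐)*49)*16 = ((19/63)*49)*16 = (133/9)*16 = 2128/9 ≈ 236.44)
-F = -1*2128/9 = -2128/9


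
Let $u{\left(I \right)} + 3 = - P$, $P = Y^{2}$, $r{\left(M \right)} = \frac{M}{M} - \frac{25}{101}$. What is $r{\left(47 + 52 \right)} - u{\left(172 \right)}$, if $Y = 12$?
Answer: $\frac{14923}{101} \approx 147.75$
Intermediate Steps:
$r{\left(M \right)} = \frac{76}{101}$ ($r{\left(M \right)} = 1 - \frac{25}{101} = \frac{76}{101}$)
$P = 144$ ($P = 12^{2} = 144$)
$u{\left(I \right)} = -147$ ($u{\left(I \right)} = -3 - 144 = -147$)
$r{\left(47 + 52 \right)} - u{\left(172 \right)} = \frac{76}{101} - -147 = \frac{76}{101} + 147 = \frac{14923}{101}$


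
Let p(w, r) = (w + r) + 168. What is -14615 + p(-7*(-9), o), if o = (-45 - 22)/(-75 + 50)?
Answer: -359533/25 ≈ -14381.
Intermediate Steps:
o = 67/25 (o = -67/(-25) = -67*(-1/25) = 67/25 ≈ 2.6800)
p(w, r) = 168 + r + w (p(w, r) = (r + w) + 168 = 168 + r + w)
-14615 + p(-7*(-9), o) = -14615 + (168 + 67/25 - 7*(-9)) = -14615 + (168 + 67/25 + 63) = -14615 + 5842/25 = -359533/25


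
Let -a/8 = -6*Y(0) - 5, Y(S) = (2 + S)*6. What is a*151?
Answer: 93016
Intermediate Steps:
Y(S) = 12 + 6*S
a = 616 (a = -8*(-6*(12 + 6*0) - 5) = -8*(-6*(12 + 0) - 5) = -8*(-6*12 - 5) = -8*(-72 - 5) = -8*(-77) = 616)
a*151 = 616*151 = 93016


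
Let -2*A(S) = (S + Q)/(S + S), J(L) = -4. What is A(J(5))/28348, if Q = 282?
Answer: 139/226784 ≈ 0.00061292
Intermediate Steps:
A(S) = -(282 + S)/(4*S) (A(S) = -(S + 282)/(2*(S + S)) = -(282 + S)/(2*(2*S)) = -(282 + S)*1/(2*S)/2 = -(282 + S)/(4*S))
A(J(5))/28348 = ((¼)*(-282 - 1*(-4))/(-4))/28348 = ((¼)*(-¼)*(-282 + 4))*(1/28348) = ((¼)*(-¼)*(-278))*(1/28348) = (139/8)*(1/28348) = 139/226784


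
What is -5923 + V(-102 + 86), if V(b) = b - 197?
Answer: -6136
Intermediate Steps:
V(b) = -197 + b
-5923 + V(-102 + 86) = -5923 + (-197 + (-102 + 86)) = -5923 + (-197 - 16) = -5923 - 213 = -6136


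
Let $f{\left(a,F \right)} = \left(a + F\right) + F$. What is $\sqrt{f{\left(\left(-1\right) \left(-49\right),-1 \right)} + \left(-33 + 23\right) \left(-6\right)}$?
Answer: $\sqrt{107} \approx 10.344$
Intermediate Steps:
$f{\left(a,F \right)} = a + 2 F$ ($f{\left(a,F \right)} = \left(F + a\right) + F = a + 2 F$)
$\sqrt{f{\left(\left(-1\right) \left(-49\right),-1 \right)} + \left(-33 + 23\right) \left(-6\right)} = \sqrt{\left(\left(-1\right) \left(-49\right) + 2 \left(-1\right)\right) + \left(-33 + 23\right) \left(-6\right)} = \sqrt{\left(49 - 2\right) - -60} = \sqrt{47 + 60} = \sqrt{107}$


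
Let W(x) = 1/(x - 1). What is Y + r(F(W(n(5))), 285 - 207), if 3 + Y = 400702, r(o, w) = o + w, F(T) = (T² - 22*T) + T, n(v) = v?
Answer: 6412349/16 ≈ 4.0077e+5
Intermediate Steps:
W(x) = 1/(-1 + x)
F(T) = T² - 21*T
Y = 400699 (Y = -3 + 400702 = 400699)
Y + r(F(W(n(5))), 285 - 207) = 400699 + ((-21 + 1/(-1 + 5))/(-1 + 5) + (285 - 207)) = 400699 + ((-21 + 1/4)/4 + 78) = 400699 + ((-21 + ¼)/4 + 78) = 400699 + ((¼)*(-83/4) + 78) = 400699 + (-83/16 + 78) = 400699 + 1165/16 = 6412349/16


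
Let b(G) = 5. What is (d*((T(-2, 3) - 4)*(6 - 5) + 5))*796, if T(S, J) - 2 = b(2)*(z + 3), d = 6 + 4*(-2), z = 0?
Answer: -28656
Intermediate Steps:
d = -2 (d = 6 - 8 = -2)
T(S, J) = 17 (T(S, J) = 2 + 5*(0 + 3) = 2 + 5*3 = 2 + 15 = 17)
(d*((T(-2, 3) - 4)*(6 - 5) + 5))*796 = -2*((17 - 4)*(6 - 5) + 5)*796 = -2*(13*1 + 5)*796 = -2*(13 + 5)*796 = -2*18*796 = -36*796 = -28656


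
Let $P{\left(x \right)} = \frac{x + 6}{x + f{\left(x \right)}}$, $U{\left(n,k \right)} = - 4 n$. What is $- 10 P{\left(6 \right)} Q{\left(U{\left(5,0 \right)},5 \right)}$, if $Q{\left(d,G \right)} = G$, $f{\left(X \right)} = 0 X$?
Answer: $-100$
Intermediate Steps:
$f{\left(X \right)} = 0$
$P{\left(x \right)} = \frac{6 + x}{x}$ ($P{\left(x \right)} = \frac{x + 6}{x + 0} = \frac{6 + x}{x}$)
$- 10 P{\left(6 \right)} Q{\left(U{\left(5,0 \right)},5 \right)} = - 10 \frac{6 + 6}{6} \cdot 5 = - 10 \cdot \frac{1}{6} \cdot 12 \cdot 5 = \left(-10\right) 2 \cdot 5 = \left(-20\right) 5 = -100$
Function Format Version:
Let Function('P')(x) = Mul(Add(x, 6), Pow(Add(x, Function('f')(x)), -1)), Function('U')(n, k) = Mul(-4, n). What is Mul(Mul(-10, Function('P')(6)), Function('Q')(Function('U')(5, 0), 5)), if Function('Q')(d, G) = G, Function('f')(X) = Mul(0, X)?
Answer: -100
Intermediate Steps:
Function('f')(X) = 0
Function('P')(x) = Mul(Pow(x, -1), Add(6, x)) (Function('P')(x) = Mul(Add(x, 6), Pow(Add(x, 0), -1)) = Mul(Add(6, x), Pow(x, -1)) = Mul(Pow(x, -1), Add(6, x)))
Mul(Mul(-10, Function('P')(6)), Function('Q')(Function('U')(5, 0), 5)) = Mul(Mul(-10, Mul(Pow(6, -1), Add(6, 6))), 5) = Mul(Mul(-10, Mul(Rational(1, 6), 12)), 5) = Mul(Mul(-10, 2), 5) = Mul(-20, 5) = -100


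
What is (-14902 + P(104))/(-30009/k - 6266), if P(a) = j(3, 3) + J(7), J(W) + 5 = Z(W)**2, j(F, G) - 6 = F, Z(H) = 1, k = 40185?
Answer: 199545315/83943073 ≈ 2.3772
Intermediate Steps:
j(F, G) = 6 + F
J(W) = -4 (J(W) = -5 + 1**2 = -5 + 1 = -4)
P(a) = 5 (P(a) = (6 + 3) - 4 = 9 - 4 = 5)
(-14902 + P(104))/(-30009/k - 6266) = (-14902 + 5)/(-30009/40185 - 6266) = -14897/(-30009*1/40185 - 6266) = -14897/(-10003/13395 - 6266) = -14897/(-83943073/13395) = -14897*(-13395/83943073) = 199545315/83943073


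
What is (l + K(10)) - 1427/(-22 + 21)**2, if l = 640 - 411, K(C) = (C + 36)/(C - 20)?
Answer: -6013/5 ≈ -1202.6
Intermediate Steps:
K(C) = (36 + C)/(-20 + C)
l = 229
(l + K(10)) - 1427/(-22 + 21)**2 = (229 + (36 + 10)/(-20 + 10)) - 1427/(-22 + 21)**2 = (229 + 46/(-10)) - 1427/((-1)**2) = (229 - 1/10*46) - 1427/1 = (229 - 23/5) - 1427*1 = 1122/5 - 1427 = -6013/5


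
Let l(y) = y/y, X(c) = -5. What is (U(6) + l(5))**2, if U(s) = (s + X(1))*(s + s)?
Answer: 169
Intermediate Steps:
l(y) = 1
U(s) = 2*s*(-5 + s) (U(s) = (s - 5)*(s + s) = (-5 + s)*(2*s) = 2*s*(-5 + s))
(U(6) + l(5))**2 = (2*6*(-5 + 6) + 1)**2 = (2*6*1 + 1)**2 = (12 + 1)**2 = 13**2 = 169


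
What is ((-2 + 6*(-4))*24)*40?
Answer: -24960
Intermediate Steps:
((-2 + 6*(-4))*24)*40 = ((-2 - 24)*24)*40 = -26*24*40 = -624*40 = -24960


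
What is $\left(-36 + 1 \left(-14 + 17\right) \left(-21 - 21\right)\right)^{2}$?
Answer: $26244$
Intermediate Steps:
$\left(-36 + 1 \left(-14 + 17\right) \left(-21 - 21\right)\right)^{2} = \left(-36 + 1 \cdot 3 \left(-42\right)\right)^{2} = \left(-36 + 1 \left(-126\right)\right)^{2} = \left(-36 - 126\right)^{2} = \left(-162\right)^{2} = 26244$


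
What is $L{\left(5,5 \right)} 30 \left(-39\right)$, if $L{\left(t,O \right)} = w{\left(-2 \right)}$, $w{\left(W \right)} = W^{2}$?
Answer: $-4680$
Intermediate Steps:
$L{\left(t,O \right)} = 4$ ($L{\left(t,O \right)} = \left(-2\right)^{2} = 4$)
$L{\left(5,5 \right)} 30 \left(-39\right) = 4 \cdot 30 \left(-39\right) = 120 \left(-39\right) = -4680$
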